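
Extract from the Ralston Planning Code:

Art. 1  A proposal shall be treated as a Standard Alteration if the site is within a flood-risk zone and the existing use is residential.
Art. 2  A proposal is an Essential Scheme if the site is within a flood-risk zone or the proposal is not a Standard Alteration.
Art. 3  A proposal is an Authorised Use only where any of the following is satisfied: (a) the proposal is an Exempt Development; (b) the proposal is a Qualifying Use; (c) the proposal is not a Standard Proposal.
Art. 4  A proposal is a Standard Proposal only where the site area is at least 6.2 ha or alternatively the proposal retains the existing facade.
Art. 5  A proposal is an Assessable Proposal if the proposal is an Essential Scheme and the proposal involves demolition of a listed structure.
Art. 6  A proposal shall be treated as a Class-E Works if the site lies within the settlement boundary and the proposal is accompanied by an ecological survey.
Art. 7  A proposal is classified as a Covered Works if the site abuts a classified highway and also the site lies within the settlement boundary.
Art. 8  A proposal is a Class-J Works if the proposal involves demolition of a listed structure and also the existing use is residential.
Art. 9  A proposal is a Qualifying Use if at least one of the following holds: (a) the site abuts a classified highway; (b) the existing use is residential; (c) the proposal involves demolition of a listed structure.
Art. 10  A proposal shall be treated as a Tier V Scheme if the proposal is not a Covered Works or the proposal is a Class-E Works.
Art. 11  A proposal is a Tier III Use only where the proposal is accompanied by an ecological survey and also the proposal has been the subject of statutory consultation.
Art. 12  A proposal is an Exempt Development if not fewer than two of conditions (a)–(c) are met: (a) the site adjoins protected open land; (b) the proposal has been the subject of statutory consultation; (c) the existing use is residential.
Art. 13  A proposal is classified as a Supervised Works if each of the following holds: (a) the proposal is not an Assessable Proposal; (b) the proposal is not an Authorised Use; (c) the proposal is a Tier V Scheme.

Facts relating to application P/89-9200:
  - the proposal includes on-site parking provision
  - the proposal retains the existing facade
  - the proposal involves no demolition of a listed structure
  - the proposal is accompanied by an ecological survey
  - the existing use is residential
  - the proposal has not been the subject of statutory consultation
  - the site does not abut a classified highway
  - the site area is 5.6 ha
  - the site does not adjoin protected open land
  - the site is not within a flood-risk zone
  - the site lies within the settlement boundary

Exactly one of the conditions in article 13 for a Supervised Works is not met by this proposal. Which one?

article 1 — Standard Alteration: [the site is within a flood-risk zone? no] AND [the existing use is residential? yes] → not satisfied.
article 2 — Essential Scheme: [the site is within a flood-risk zone? no] OR [not a Standard Alteration (article 1)? yes] → satisfied.
article 5 — Assessable Proposal: [Essential Scheme (article 2)? yes] AND [the proposal involves demolition of a listed structure? no] → not satisfied.
article 12 — Exempt Development: the site adjoins protected open land? no; the proposal has been the subject of statutory consultation? no; the existing use is residential? yes — 1 of 3 hold (need ≥2) → not satisfied.
article 9 — Qualifying Use: [the site abuts a classified highway? no] OR [the existing use is residential? yes] OR [the proposal involves demolition of a listed structure? no] → satisfied.
article 4 — Standard Proposal: [site area: 5.6 ha ≥ 6.2 ha? no] OR [the proposal retains the existing facade? yes] → satisfied.
article 3 — Authorised Use: [Exempt Development (article 12)? no] OR [Qualifying Use (article 9)? yes] OR [not a Standard Proposal (article 4)? no] → satisfied.
article 7 — Covered Works: [the site abuts a classified highway? no] AND [the site lies within the settlement boundary? yes] → not satisfied.
article 6 — Class-E Works: [the site lies within the settlement boundary? yes] AND [the proposal is accompanied by an ecological survey? yes] → satisfied.
article 10 — Tier V Scheme: [not a Covered Works (article 7)? yes] OR [Class-E Works (article 6)? yes] → satisfied.
article 13 — Supervised Works: [not an Assessable Proposal (article 5)? yes] AND [not an Authorised Use (article 3)? no] AND [Tier V Scheme (article 10)? yes] → not satisfied.

Authorised Use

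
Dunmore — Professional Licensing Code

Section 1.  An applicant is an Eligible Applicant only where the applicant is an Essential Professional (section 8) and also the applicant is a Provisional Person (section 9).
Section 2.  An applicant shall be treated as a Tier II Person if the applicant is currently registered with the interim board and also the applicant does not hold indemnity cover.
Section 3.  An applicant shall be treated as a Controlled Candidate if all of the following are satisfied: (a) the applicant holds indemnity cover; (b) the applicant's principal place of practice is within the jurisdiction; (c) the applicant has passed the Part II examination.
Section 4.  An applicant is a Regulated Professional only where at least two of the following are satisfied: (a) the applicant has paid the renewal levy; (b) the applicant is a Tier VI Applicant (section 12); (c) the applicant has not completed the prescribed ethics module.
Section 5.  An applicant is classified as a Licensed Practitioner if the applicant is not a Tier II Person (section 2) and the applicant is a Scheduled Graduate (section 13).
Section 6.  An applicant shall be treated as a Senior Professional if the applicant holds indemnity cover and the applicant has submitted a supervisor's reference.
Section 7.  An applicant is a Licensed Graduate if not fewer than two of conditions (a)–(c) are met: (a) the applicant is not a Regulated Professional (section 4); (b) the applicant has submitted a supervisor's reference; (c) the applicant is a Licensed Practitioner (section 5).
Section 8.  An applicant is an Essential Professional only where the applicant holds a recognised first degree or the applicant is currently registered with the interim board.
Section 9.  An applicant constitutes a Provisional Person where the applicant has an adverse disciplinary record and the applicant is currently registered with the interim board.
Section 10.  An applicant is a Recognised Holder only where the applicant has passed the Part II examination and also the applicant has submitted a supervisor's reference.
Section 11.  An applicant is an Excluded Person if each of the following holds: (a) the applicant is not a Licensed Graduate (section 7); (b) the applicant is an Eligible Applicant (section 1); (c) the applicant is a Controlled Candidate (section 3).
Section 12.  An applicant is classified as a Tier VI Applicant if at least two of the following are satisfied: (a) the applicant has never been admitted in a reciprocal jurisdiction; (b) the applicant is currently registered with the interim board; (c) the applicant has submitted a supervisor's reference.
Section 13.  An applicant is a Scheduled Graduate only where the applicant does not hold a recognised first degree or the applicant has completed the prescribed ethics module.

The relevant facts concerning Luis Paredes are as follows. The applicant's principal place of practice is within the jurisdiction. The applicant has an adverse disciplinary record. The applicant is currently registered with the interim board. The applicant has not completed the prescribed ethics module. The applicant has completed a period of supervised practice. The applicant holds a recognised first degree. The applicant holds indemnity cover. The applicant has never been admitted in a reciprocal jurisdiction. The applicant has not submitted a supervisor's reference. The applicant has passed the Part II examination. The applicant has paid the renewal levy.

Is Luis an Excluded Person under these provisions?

Under section 12: the applicant has never been admitted in a reciprocal jurisdiction? yes; the applicant is currently registered with the interim board? yes; the applicant has submitted a supervisor's reference? no — 2 of 3 hold (need ≥2) → satisfied.
Under section 4: the applicant has paid the renewal levy? yes; Tier VI Applicant (section 12)? yes; the applicant has not completed the prescribed ethics module? yes — 3 of 3 hold (need ≥2) → satisfied.
Under section 2: the applicant is currently registered with the interim board? yes; and the applicant does not hold indemnity cover? no. So the applicant is not a Tier II Person.
Under section 13: the applicant does not hold a recognised first degree? no; or the applicant has completed the prescribed ethics module? no. So the applicant is not a Scheduled Graduate.
Under section 5: not a Tier II Person (section 2)? yes; and Scheduled Graduate (section 13)? no. So the applicant is not a Licensed Practitioner.
Under section 7: not a Regulated Professional (section 4)? no; the applicant has submitted a supervisor's reference? no; Licensed Practitioner (section 5)? no — 0 of 3 hold (need ≥2) → not satisfied.
Under section 8: the applicant holds a recognised first degree? yes; or the applicant is currently registered with the interim board? yes. So the applicant is an Essential Professional.
Under section 9: the applicant has an adverse disciplinary record? yes; and the applicant is currently registered with the interim board? yes. So the applicant is a Provisional Person.
Under section 1: Essential Professional (section 8)? yes; and Provisional Person (section 9)? yes. So the applicant is an Eligible Applicant.
Under section 3: the applicant holds indemnity cover? yes; and the applicant's principal place of practice is within the jurisdiction? yes; and the applicant has passed the Part II examination? yes. So the applicant is a Controlled Candidate.
Under section 11: not a Licensed Graduate (section 7)? yes; and Eligible Applicant (section 1)? yes; and Controlled Candidate (section 3)? yes. So the applicant is an Excluded Person.

Yes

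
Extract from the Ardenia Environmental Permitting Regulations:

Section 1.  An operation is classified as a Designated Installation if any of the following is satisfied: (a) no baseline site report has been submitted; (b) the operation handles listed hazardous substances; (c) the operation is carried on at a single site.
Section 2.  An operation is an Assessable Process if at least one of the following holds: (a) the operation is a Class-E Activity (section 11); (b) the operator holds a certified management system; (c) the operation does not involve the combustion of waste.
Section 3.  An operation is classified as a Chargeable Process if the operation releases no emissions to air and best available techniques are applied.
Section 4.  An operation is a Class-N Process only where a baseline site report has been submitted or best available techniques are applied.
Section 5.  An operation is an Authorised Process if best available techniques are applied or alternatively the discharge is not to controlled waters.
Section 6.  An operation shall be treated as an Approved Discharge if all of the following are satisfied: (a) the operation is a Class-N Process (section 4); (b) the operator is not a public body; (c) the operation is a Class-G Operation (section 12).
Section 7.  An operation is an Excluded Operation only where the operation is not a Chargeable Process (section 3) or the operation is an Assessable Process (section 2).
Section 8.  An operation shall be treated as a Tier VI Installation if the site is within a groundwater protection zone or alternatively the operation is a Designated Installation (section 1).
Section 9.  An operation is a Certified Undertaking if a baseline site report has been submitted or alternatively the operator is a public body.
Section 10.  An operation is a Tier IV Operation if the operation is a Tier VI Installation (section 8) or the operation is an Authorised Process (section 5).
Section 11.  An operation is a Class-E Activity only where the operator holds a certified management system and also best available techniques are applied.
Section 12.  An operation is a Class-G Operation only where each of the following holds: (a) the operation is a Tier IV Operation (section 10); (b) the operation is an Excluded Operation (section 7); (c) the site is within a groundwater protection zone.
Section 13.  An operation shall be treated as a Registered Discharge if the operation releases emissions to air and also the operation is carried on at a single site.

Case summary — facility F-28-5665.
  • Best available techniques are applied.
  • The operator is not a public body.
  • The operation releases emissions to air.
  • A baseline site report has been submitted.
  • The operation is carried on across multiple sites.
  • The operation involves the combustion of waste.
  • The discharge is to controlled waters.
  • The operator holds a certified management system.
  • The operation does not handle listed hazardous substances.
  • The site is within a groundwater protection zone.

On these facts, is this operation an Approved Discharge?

Yes

section 4 — Class-N Process: [a baseline site report has been submitted? yes] OR [best available techniques are applied? yes] → satisfied.
section 1 — Designated Installation: [no baseline site report has been submitted? no] OR [the operation handles listed hazardous substances? no] OR [the operation is carried on at a single site? no] → not satisfied.
section 8 — Tier VI Installation: [the site is within a groundwater protection zone? yes] OR [Designated Installation (section 1)? no] → satisfied.
section 5 — Authorised Process: [best available techniques are applied? yes] OR [the discharge is not to controlled waters? no] → satisfied.
section 10 — Tier IV Operation: [Tier VI Installation (section 8)? yes] OR [Authorised Process (section 5)? yes] → satisfied.
section 3 — Chargeable Process: [the operation releases no emissions to air? no] AND [best available techniques are applied? yes] → not satisfied.
section 11 — Class-E Activity: [the operator holds a certified management system? yes] AND [best available techniques are applied? yes] → satisfied.
section 2 — Assessable Process: [Class-E Activity (section 11)? yes] OR [the operator holds a certified management system? yes] OR [the operation does not involve the combustion of waste? no] → satisfied.
section 7 — Excluded Operation: [not a Chargeable Process (section 3)? yes] OR [Assessable Process (section 2)? yes] → satisfied.
section 12 — Class-G Operation: [Tier IV Operation (section 10)? yes] AND [Excluded Operation (section 7)? yes] AND [the site is within a groundwater protection zone? yes] → satisfied.
section 6 — Approved Discharge: [Class-N Process (section 4)? yes] AND [the operator is not a public body? yes] AND [Class-G Operation (section 12)? yes] → satisfied.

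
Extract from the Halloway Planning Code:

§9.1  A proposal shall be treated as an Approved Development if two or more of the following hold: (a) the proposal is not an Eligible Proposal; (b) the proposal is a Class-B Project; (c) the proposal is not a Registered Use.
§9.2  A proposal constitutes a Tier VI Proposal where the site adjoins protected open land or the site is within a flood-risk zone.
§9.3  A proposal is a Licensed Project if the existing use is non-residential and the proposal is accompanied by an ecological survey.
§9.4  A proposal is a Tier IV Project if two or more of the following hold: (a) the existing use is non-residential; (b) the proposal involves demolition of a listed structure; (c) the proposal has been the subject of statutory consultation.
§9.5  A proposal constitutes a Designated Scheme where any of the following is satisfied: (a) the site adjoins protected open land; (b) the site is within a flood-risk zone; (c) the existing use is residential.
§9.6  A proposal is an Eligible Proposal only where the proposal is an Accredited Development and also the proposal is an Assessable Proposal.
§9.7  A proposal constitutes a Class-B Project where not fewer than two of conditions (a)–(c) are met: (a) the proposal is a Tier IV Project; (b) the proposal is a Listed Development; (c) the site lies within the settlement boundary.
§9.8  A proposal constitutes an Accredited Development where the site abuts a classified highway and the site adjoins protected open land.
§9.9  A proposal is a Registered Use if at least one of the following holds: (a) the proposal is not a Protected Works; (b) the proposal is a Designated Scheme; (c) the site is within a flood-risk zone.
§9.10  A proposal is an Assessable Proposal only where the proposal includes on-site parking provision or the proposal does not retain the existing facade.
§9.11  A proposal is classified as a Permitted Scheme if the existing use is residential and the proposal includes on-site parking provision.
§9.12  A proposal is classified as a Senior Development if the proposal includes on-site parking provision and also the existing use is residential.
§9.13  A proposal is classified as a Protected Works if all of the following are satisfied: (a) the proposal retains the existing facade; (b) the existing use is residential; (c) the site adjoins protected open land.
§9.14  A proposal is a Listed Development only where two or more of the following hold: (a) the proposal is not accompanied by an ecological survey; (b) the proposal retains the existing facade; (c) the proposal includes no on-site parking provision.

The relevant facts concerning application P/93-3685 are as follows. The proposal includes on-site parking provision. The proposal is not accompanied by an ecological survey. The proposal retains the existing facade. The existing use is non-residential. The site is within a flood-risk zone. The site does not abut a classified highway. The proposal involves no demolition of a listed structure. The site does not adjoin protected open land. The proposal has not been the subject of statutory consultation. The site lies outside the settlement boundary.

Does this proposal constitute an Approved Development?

No

§9.8 — Accredited Development: [the site abuts a classified highway? no] AND [the site adjoins protected open land? no] → not satisfied.
§9.10 — Assessable Proposal: [the proposal includes on-site parking provision? yes] OR [the proposal does not retain the existing facade? no] → satisfied.
§9.6 — Eligible Proposal: [Accredited Development (§9.8)? no] AND [Assessable Proposal (§9.10)? yes] → not satisfied.
§9.4 — Tier IV Project: the existing use is non-residential? yes; the proposal involves demolition of a listed structure? no; the proposal has been the subject of statutory consultation? no — 1 of 3 hold (need ≥2) → not satisfied.
§9.14 — Listed Development: the proposal is not accompanied by an ecological survey? yes; the proposal retains the existing facade? yes; the proposal includes no on-site parking provision? no — 2 of 3 hold (need ≥2) → satisfied.
§9.7 — Class-B Project: Tier IV Project (§9.4)? no; Listed Development (§9.14)? yes; the site lies within the settlement boundary? no — 1 of 3 hold (need ≥2) → not satisfied.
§9.13 — Protected Works: [the proposal retains the existing facade? yes] AND [the existing use is residential? no] AND [the site adjoins protected open land? no] → not satisfied.
§9.5 — Designated Scheme: [the site adjoins protected open land? no] OR [the site is within a flood-risk zone? yes] OR [the existing use is residential? no] → satisfied.
§9.9 — Registered Use: [not a Protected Works (§9.13)? yes] OR [Designated Scheme (§9.5)? yes] OR [the site is within a flood-risk zone? yes] → satisfied.
§9.1 — Approved Development: not an Eligible Proposal (§9.6)? yes; Class-B Project (§9.7)? no; not a Registered Use (§9.9)? no — 1 of 3 hold (need ≥2) → not satisfied.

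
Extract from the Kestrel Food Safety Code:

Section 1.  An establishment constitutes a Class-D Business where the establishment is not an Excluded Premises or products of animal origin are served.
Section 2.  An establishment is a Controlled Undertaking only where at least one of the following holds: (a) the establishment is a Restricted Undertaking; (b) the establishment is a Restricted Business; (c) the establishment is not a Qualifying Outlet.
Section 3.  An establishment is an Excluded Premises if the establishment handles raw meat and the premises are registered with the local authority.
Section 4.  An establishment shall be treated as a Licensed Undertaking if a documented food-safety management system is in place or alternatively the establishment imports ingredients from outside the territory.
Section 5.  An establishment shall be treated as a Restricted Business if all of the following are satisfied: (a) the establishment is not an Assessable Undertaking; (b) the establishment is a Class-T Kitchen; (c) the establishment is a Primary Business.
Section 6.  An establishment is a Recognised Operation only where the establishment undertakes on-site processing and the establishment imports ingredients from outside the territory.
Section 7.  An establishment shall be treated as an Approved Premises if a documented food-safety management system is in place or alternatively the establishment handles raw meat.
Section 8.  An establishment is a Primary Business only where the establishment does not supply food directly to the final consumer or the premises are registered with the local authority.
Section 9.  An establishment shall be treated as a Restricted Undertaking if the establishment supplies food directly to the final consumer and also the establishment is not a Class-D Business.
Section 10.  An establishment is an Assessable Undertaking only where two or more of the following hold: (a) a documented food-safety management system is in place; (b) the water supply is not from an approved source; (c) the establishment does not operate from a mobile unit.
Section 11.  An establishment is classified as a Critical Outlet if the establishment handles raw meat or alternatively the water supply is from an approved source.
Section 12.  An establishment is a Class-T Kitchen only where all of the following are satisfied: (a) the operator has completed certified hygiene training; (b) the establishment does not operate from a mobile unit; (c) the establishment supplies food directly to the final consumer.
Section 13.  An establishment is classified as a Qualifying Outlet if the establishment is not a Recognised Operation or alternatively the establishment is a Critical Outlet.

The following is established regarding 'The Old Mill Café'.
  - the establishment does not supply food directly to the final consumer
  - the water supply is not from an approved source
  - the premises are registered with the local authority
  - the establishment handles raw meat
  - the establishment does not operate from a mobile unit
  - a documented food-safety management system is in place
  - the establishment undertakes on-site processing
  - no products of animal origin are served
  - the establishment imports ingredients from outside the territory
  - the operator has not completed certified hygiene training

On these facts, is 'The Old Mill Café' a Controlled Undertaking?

Under section 3: the establishment handles raw meat? yes; and the premises are registered with the local authority? yes. So the establishment is an Excluded Premises.
Under section 1: not an Excluded Premises (section 3)? no; or products of animal origin are served? no. So the establishment is not a Class-D Business.
Under section 9: the establishment supplies food directly to the final consumer? no; and not a Class-D Business (section 1)? yes. So the establishment is not a Restricted Undertaking.
Under section 10: a documented food-safety management system is in place? yes; the water supply is not from an approved source? yes; the establishment does not operate from a mobile unit? yes — 3 of 3 hold (need ≥2) → satisfied.
Under section 12: the operator has completed certified hygiene training? no; and the establishment does not operate from a mobile unit? yes; and the establishment supplies food directly to the final consumer? no. So the establishment is not a Class-T Kitchen.
Under section 8: the establishment does not supply food directly to the final consumer? yes; or the premises are registered with the local authority? yes. So the establishment is a Primary Business.
Under section 5: not an Assessable Undertaking (section 10)? no; and Class-T Kitchen (section 12)? no; and Primary Business (section 8)? yes. So the establishment is not a Restricted Business.
Under section 6: the establishment undertakes on-site processing? yes; and the establishment imports ingredients from outside the territory? yes. So the establishment is a Recognised Operation.
Under section 11: the establishment handles raw meat? yes; or the water supply is from an approved source? no. So the establishment is a Critical Outlet.
Under section 13: not a Recognised Operation (section 6)? no; or Critical Outlet (section 11)? yes. So the establishment is a Qualifying Outlet.
Under section 2: Restricted Undertaking (section 9)? no; or Restricted Business (section 5)? no; or not a Qualifying Outlet (section 13)? no. So the establishment is not a Controlled Undertaking.

No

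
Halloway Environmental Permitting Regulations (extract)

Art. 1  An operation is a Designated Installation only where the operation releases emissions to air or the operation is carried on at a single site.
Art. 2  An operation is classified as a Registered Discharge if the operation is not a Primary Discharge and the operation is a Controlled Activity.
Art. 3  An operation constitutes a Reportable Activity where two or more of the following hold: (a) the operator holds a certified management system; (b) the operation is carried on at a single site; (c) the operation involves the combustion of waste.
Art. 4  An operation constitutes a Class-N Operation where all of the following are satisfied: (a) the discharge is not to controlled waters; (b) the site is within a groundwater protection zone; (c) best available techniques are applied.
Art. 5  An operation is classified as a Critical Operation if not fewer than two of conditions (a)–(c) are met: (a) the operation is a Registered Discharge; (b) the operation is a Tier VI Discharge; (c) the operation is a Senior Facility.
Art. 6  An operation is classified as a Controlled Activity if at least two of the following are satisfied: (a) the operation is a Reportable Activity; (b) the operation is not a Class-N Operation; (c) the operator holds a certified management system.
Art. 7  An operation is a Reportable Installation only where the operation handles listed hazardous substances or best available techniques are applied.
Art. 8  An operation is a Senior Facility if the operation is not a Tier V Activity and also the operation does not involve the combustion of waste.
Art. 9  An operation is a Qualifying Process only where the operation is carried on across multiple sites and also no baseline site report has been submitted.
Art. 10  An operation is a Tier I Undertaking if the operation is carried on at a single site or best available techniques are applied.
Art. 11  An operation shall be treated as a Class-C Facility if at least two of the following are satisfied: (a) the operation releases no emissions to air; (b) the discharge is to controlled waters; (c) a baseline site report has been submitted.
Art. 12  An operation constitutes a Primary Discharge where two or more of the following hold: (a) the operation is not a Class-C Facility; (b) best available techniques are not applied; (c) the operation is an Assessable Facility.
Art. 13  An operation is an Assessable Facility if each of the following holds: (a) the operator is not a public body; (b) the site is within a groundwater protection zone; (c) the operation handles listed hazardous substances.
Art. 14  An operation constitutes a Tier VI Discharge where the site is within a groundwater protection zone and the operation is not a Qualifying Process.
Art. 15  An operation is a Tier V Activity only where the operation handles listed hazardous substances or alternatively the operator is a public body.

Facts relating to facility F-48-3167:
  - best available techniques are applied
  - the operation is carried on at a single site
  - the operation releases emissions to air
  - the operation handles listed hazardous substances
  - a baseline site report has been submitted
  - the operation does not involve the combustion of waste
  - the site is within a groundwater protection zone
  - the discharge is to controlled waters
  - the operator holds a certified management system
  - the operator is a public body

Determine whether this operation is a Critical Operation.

Yes

Under article 11: the operation releases no emissions to air? no; the discharge is to controlled waters? yes; a baseline site report has been submitted? yes — 2 of 3 hold (need ≥2) → satisfied.
Under article 13: the operator is not a public body? no; and the site is within a groundwater protection zone? yes; and the operation handles listed hazardous substances? yes. So the operation is not an Assessable Facility.
Under article 12: not a Class-C Facility (article 11)? no; best available techniques are not applied? no; Assessable Facility (article 13)? no — 0 of 3 hold (need ≥2) → not satisfied.
Under article 3: the operator holds a certified management system? yes; the operation is carried on at a single site? yes; the operation involves the combustion of waste? no — 2 of 3 hold (need ≥2) → satisfied.
Under article 4: the discharge is not to controlled waters? no; and the site is within a groundwater protection zone? yes; and best available techniques are applied? yes. So the operation is not a Class-N Operation.
Under article 6: Reportable Activity (article 3)? yes; not a Class-N Operation (article 4)? yes; the operator holds a certified management system? yes — 3 of 3 hold (need ≥2) → satisfied.
Under article 2: not a Primary Discharge (article 12)? yes; and Controlled Activity (article 6)? yes. So the operation is a Registered Discharge.
Under article 9: the operation is carried on across multiple sites? no; and no baseline site report has been submitted? no. So the operation is not a Qualifying Process.
Under article 14: the site is within a groundwater protection zone? yes; and not a Qualifying Process (article 9)? yes. So the operation is a Tier VI Discharge.
Under article 15: the operation handles listed hazardous substances? yes; or the operator is a public body? yes. So the operation is a Tier V Activity.
Under article 8: not a Tier V Activity (article 15)? no; and the operation does not involve the combustion of waste? yes. So the operation is not a Senior Facility.
Under article 5: Registered Discharge (article 2)? yes; Tier VI Discharge (article 14)? yes; Senior Facility (article 8)? no — 2 of 3 hold (need ≥2) → satisfied.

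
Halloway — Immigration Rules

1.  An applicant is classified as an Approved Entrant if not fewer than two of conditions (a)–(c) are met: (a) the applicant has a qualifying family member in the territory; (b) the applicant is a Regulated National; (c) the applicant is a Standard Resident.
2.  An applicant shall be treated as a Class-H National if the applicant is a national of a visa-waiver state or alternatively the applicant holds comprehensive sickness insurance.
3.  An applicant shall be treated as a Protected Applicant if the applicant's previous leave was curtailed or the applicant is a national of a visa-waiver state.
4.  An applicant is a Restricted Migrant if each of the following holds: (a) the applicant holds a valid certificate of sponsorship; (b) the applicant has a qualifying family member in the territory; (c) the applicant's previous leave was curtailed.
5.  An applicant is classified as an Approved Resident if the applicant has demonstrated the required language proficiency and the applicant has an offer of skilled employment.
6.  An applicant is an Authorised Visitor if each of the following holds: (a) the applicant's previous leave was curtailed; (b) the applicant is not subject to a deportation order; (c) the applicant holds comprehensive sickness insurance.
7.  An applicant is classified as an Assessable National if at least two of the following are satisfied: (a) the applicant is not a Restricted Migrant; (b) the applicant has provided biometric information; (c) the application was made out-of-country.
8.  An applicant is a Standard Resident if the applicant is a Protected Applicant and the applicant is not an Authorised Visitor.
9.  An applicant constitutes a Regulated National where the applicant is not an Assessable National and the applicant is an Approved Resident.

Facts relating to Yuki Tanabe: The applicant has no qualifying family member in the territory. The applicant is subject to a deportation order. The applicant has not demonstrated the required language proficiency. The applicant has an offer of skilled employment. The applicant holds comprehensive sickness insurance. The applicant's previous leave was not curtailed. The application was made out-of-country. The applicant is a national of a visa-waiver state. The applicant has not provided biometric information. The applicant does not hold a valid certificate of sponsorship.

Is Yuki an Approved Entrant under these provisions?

No

paragraph 4 — Restricted Migrant: [the applicant holds a valid certificate of sponsorship? no] AND [the applicant has a qualifying family member in the territory? no] AND [the applicant's previous leave was curtailed? no] → not satisfied.
paragraph 7 — Assessable National: not a Restricted Migrant (paragraph 4)? yes; the applicant has provided biometric information? no; the application was made out-of-country? yes — 2 of 3 hold (need ≥2) → satisfied.
paragraph 5 — Approved Resident: [the applicant has demonstrated the required language proficiency? no] AND [the applicant has an offer of skilled employment? yes] → not satisfied.
paragraph 9 — Regulated National: [not an Assessable National (paragraph 7)? no] AND [Approved Resident (paragraph 5)? no] → not satisfied.
paragraph 3 — Protected Applicant: [the applicant's previous leave was curtailed? no] OR [the applicant is a national of a visa-waiver state? yes] → satisfied.
paragraph 6 — Authorised Visitor: [the applicant's previous leave was curtailed? no] AND [the applicant is not subject to a deportation order? no] AND [the applicant holds comprehensive sickness insurance? yes] → not satisfied.
paragraph 8 — Standard Resident: [Protected Applicant (paragraph 3)? yes] AND [not an Authorised Visitor (paragraph 6)? yes] → satisfied.
paragraph 1 — Approved Entrant: the applicant has a qualifying family member in the territory? no; Regulated National (paragraph 9)? no; Standard Resident (paragraph 8)? yes — 1 of 3 hold (need ≥2) → not satisfied.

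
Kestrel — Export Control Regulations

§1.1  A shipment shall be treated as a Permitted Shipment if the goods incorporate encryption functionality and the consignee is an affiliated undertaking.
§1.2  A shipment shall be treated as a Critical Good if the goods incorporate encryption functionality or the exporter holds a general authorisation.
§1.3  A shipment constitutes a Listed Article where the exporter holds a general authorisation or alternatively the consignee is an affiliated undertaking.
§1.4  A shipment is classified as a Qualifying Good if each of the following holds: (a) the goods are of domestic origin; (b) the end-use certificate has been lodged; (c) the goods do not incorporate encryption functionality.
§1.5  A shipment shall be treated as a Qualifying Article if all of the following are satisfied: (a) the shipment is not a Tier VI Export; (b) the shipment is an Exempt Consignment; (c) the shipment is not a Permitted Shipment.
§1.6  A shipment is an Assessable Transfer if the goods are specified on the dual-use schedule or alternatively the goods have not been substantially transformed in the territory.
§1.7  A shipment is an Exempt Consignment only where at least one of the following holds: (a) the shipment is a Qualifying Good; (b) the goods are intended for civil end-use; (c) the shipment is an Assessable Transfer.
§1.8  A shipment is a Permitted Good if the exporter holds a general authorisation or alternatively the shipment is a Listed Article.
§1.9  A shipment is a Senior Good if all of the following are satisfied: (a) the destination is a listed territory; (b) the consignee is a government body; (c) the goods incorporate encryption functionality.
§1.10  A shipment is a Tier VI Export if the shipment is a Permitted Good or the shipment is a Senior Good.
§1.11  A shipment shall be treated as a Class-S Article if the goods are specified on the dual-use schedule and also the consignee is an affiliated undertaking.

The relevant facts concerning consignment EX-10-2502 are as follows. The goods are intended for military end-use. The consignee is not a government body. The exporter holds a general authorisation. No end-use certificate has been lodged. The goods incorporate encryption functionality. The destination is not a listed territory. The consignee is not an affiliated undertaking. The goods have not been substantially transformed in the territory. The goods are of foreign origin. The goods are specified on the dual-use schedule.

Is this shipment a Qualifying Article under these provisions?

No

§1.3 — Listed Article: [the exporter holds a general authorisation? yes] OR [the consignee is an affiliated undertaking? no] → satisfied.
§1.8 — Permitted Good: [the exporter holds a general authorisation? yes] OR [Listed Article (§1.3)? yes] → satisfied.
§1.9 — Senior Good: [the destination is a listed territory? no] AND [the consignee is a government body? no] AND [the goods incorporate encryption functionality? yes] → not satisfied.
§1.10 — Tier VI Export: [Permitted Good (§1.8)? yes] OR [Senior Good (§1.9)? no] → satisfied.
§1.4 — Qualifying Good: [the goods are of domestic origin? no] AND [the end-use certificate has been lodged? no] AND [the goods do not incorporate encryption functionality? no] → not satisfied.
§1.6 — Assessable Transfer: [the goods are specified on the dual-use schedule? yes] OR [the goods have not been substantially transformed in the territory? yes] → satisfied.
§1.7 — Exempt Consignment: [Qualifying Good (§1.4)? no] OR [the goods are intended for civil end-use? no] OR [Assessable Transfer (§1.6)? yes] → satisfied.
§1.1 — Permitted Shipment: [the goods incorporate encryption functionality? yes] AND [the consignee is an affiliated undertaking? no] → not satisfied.
§1.5 — Qualifying Article: [not a Tier VI Export (§1.10)? no] AND [Exempt Consignment (§1.7)? yes] AND [not a Permitted Shipment (§1.1)? yes] → not satisfied.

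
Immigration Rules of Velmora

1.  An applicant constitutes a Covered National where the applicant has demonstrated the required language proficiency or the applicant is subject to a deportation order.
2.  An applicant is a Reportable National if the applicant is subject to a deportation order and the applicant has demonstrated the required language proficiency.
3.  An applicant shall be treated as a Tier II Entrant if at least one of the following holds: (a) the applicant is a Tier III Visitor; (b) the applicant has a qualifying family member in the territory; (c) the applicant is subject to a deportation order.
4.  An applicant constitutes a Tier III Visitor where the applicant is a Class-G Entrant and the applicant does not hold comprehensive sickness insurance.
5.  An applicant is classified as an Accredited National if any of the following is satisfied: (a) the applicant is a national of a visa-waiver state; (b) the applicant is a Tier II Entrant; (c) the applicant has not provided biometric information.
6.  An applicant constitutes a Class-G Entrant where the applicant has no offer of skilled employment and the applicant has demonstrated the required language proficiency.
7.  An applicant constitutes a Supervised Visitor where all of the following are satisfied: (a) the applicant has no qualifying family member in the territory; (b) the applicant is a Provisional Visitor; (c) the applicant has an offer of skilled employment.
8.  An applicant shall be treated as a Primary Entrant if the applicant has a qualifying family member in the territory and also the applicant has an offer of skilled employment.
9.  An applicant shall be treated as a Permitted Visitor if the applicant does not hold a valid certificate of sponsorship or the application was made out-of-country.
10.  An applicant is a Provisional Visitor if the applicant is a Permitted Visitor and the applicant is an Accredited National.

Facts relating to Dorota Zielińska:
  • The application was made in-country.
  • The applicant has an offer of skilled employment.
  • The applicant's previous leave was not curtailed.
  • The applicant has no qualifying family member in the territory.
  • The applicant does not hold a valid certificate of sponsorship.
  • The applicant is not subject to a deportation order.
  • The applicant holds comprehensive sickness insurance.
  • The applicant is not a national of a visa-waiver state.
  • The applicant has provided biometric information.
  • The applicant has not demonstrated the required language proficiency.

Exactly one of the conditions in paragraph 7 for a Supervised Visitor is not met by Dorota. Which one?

paragraph 9 — Permitted Visitor: [the applicant does not hold a valid certificate of sponsorship? yes] OR [the application was made out-of-country? no] → satisfied.
paragraph 6 — Class-G Entrant: [the applicant has no offer of skilled employment? no] AND [the applicant has demonstrated the required language proficiency? no] → not satisfied.
paragraph 4 — Tier III Visitor: [Class-G Entrant (paragraph 6)? no] AND [the applicant does not hold comprehensive sickness insurance? no] → not satisfied.
paragraph 3 — Tier II Entrant: [Tier III Visitor (paragraph 4)? no] OR [the applicant has a qualifying family member in the territory? no] OR [the applicant is subject to a deportation order? no] → not satisfied.
paragraph 5 — Accredited National: [the applicant is a national of a visa-waiver state? no] OR [Tier II Entrant (paragraph 3)? no] OR [the applicant has not provided biometric information? no] → not satisfied.
paragraph 10 — Provisional Visitor: [Permitted Visitor (paragraph 9)? yes] AND [Accredited National (paragraph 5)? no] → not satisfied.
paragraph 7 — Supervised Visitor: [the applicant has no qualifying family member in the territory? yes] AND [Provisional Visitor (paragraph 10)? no] AND [the applicant has an offer of skilled employment? yes] → not satisfied.

Provisional Visitor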